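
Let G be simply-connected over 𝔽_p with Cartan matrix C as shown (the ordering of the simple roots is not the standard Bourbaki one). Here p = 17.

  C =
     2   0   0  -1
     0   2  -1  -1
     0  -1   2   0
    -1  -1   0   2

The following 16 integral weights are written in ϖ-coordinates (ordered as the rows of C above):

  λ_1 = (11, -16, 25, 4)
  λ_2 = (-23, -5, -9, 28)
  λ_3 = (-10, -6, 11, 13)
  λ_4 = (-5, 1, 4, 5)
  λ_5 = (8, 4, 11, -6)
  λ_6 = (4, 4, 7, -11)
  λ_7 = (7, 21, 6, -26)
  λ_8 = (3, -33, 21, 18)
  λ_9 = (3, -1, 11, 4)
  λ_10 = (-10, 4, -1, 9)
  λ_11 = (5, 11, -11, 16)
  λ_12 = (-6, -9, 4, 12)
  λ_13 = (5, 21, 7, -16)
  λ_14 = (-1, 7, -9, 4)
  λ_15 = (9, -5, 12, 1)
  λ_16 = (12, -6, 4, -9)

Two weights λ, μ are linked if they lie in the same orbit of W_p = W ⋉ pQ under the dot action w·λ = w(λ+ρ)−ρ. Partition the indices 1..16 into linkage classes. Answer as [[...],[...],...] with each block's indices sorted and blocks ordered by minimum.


Dynkin diagram of C (from the 6 off-diagonal −1 entries): A_4.

W_17-reps of the 16 weights in Ā_17 (same 4-coord order as C):

  λ_1+ρ ↦ (9, 5, 0, 1) · λ_2+ρ ↦ (5, 5, 3, 0) · λ_3+ρ ↦ (5, 5, 3, 0) · λ_4+ρ ↦ (4, 2, 5, 2) · λ_5+ρ ↦ (0, 0, 8, 5) · λ_6+ρ ↦ (5, 5, 3, 0) · λ_7+ρ ↦ (5, 5, 3, 0) · λ_8+ρ ↦ (4, 2, 5, 2) · λ_9+ρ ↦ (0, 0, 8, 5) · λ_10+ρ ↦ (9, 5, 0, 1) · λ_11+ρ ↦ (9, 5, 0, 1) · λ_12+ρ ↦ (5, 5, 3, 0) · λ_13+ρ ↦ (4, 2, 5, 2) · λ_14+ρ ↦ (0, 0, 8, 5) · λ_15+ρ ↦ (4, 2, 5, 2) · λ_16+ρ ↦ (0, 0, 8, 5)

The 16 indices split into 4 linkage classes (same alcove rep ⇔ same W_17-dot-orbit):

[[1, 10, 11], [2, 3, 6, 7, 12], [4, 8, 13, 15], [5, 9, 14, 16]]


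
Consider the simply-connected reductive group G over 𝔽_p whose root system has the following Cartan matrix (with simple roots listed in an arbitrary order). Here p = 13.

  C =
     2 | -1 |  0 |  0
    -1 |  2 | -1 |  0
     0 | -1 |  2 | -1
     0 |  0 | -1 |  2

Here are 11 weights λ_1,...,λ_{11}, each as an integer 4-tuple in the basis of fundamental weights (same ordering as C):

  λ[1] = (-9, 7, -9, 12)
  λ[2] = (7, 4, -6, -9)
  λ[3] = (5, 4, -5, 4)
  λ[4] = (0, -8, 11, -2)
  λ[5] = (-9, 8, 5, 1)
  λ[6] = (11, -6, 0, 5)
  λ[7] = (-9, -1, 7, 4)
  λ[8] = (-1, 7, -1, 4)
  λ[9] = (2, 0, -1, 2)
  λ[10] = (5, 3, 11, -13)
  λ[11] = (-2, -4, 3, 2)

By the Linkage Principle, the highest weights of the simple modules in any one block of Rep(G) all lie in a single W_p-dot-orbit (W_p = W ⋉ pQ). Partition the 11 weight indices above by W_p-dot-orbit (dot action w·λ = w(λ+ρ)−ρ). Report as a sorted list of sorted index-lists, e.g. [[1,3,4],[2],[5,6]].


Type A_4, rank 4, |W|=120; reorder rows/cols to standard.

λ_j+ρ reflected into Ā_13 (⟨·,θ^∨⟩≤13); 4-tuples as given:

    [1] (0, 8, 0, 5)
    [2] (0, 8, 0, 5)
    [3] (6, 1, 4, 1)
    [4] (6, 1, 4, 1)
    [5] (4, 1, 4, 2)
    [6] (6, 1, 4, 1)
    [7] (0, 8, 0, 5)
    [8] (0, 8, 0, 5)
    [9] (3, 1, 0, 3)
    [10] (3, 1, 0, 3)
    [11] (3, 1, 0, 3)

Grouping the 11 weights by Ā_13-representative: 4 linkage classes.

[[1, 2, 7, 8], [3, 4, 6], [5], [9, 10, 11]]


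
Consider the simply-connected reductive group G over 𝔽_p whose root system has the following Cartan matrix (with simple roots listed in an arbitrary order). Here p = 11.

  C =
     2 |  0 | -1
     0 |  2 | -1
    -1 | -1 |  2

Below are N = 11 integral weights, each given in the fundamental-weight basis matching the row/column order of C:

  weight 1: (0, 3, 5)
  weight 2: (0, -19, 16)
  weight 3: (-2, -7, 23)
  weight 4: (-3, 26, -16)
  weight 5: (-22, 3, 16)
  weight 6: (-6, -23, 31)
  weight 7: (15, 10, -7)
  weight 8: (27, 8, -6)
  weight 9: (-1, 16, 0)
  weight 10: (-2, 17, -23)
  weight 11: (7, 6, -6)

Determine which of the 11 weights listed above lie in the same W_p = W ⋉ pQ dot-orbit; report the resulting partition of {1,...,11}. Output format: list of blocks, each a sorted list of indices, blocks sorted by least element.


A_3 Cartan matrix, 3 simple roots permuted; ρ=(1,1,1).

Ā_11 reps of the 11 weights (A_3, coords as presented):

  1: (1, 4, 6);  2: (1, 4, 6);  3: (4, 1, 1);  4: (4, 1, 1);  5: (1, 4, 6);  6: (0, 5, 1);  7: (0, 5, 1);  8: (4, 1, 1);  9: (1, 4, 6);  10: (1, 4, 6);  11: (3, 2, 5)

Grouping the 11 weights by Ā_11-representative: 4 linkage classes.

[[1, 2, 5, 9, 10], [3, 4, 8], [6, 7], [11]]


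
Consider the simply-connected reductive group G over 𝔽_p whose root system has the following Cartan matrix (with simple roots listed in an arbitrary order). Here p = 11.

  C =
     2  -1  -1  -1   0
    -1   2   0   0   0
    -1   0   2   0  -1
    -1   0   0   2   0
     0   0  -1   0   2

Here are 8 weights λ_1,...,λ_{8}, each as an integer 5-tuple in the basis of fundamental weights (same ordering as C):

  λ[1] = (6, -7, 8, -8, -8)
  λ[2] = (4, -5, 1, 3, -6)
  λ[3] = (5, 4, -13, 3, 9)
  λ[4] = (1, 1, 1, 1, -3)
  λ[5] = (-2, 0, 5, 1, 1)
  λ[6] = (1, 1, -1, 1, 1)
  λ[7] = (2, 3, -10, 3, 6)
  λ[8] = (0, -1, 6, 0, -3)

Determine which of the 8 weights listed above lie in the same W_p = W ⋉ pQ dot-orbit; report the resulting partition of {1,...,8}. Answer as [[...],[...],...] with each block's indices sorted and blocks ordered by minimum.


Cartan matrix: type D_5 (|W|=1920); un-permuting the 5 rows.

λ_j+ρ reflected into Ā_11 (⟨·,θ^∨⟩≤11); 5-tuples as given:

    [1] (1, 0, 1, 1, 2)
    [2] (2, 2, 0, 2, 2)
    [3] (1, 0, 1, 1, 2)
    [4] (2, 2, 0, 2, 2)
    [5] (1, 0, 1, 1, 2)
    [6] (2, 2, 0, 2, 2)
    [7] (2, 2, 0, 2, 2)
    [8] (1, 0, 1, 1, 2)

Linkage partition of the 8 weights (2 classes, p=11):

[[1, 3, 5, 8], [2, 4, 6, 7]]


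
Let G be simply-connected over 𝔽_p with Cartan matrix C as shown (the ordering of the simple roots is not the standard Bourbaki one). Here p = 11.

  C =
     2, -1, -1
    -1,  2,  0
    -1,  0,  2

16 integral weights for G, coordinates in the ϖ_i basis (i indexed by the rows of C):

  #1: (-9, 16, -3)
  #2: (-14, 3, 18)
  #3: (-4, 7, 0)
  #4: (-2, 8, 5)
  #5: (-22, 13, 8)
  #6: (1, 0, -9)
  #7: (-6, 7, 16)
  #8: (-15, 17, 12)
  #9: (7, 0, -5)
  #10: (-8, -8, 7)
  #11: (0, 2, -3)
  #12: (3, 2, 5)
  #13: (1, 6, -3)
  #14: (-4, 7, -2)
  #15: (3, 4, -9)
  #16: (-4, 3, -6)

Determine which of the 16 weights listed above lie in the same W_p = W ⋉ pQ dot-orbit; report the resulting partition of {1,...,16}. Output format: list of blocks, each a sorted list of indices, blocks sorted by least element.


C ↔ A_3 under row/col permutation; |W(A_3)| = 24.

Folding the 16 weights λ_j+ρ into Ā_11 (reps in the given 3-coord order):

  λ_1 → (2, 1, 2)
  λ_2 → (2, 1, 2)
  λ_3 → (1, 5, 2)
  λ_4 → (1, 5, 2)
  λ_5 → (1, 2, 1)
  λ_6 → (1, 5, 2)
  λ_7 → (1, 5, 2)
  λ_8 → (4, 1, 4)
  λ_9 → (4, 1, 4)
  λ_10 → (1, 4, 3)
  λ_11 → (1, 2, 1)
  λ_12 → (4, 1, 4)
  λ_13 → (0, 7, 2)
  λ_14 → (1, 4, 3)
  λ_15 → (4, 1, 4)
  λ_16 → (1, 4, 3)

These 16 weights hit 6 W_11-dot-orbits; sizes (2, 4, 2, 4, 3, 1):

[[1, 2], [3, 4, 6, 7], [5, 11], [8, 9, 12, 15], [10, 14, 16], [13]]


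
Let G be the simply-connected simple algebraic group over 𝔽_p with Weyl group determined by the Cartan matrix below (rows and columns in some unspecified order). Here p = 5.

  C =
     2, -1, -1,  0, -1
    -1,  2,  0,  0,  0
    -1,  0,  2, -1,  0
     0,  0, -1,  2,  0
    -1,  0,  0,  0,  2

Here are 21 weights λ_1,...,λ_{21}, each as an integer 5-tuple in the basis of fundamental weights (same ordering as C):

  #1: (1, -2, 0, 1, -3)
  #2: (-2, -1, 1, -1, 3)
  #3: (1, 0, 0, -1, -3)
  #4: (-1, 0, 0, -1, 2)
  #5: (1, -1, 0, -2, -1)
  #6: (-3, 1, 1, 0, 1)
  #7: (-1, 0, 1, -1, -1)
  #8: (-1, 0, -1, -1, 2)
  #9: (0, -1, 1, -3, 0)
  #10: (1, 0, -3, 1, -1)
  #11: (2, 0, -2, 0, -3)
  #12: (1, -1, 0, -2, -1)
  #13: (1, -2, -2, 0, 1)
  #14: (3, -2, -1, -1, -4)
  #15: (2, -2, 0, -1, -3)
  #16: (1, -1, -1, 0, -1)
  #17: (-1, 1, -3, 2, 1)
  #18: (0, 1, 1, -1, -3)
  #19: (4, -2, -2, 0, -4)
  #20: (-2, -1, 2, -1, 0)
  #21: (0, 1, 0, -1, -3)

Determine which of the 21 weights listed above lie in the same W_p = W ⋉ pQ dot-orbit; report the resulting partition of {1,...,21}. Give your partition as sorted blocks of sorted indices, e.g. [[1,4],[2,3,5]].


C ↔ D_5 under row/col permutation; |W(D_5)| = 1920.

λ_j+ρ reflected into Ā_5 (⟨·,θ^∨⟩≤5); 5-tuples as given:

  λ_1 → (1, 0, 0, 2, 1) · λ_2 → (0, 1, 0, 0, 3) · λ_3 → (0, 1, 1, 0, 2) · λ_4 → (0, 1, 0, 0, 3) · λ_5 → (2, 0, 0, 1, 0) · λ_6 → (2, 0, 0, 1, 0) · λ_7 → (0, 1, 2, 0, 0) · λ_8 → (0, 1, 0, 0, 3) · λ_9 → (1, 0, 0, 2, 1) · λ_10 → (0, 1, 2, 0, 0) · λ_11 → (0, 1, 1, 0, 2) · λ_12 → (2, 0, 0, 1, 0) · λ_13 → (0, 1, 1, 0, 2) · λ_14 → (0, 1, 0, 0, 3) · λ_15 → (0, 1, 1, 0, 2) · λ_16 → (2, 0, 0, 1, 0) · λ_17 → (2, 0, 0, 1, 0) · λ_18 → (1, 1, 0, 0, 1) · λ_19 → (0, 1, 0, 0, 3) · λ_20 → (0, 1, 2, 0, 0) · λ_21 → (1, 1, 0, 0, 1)

Partition of {1..21} into 6 W_5-dot-orbits:

[[1, 9], [2, 4, 8, 14, 19], [3, 11, 13, 15], [5, 6, 12, 16, 17], [7, 10, 20], [18, 21]]


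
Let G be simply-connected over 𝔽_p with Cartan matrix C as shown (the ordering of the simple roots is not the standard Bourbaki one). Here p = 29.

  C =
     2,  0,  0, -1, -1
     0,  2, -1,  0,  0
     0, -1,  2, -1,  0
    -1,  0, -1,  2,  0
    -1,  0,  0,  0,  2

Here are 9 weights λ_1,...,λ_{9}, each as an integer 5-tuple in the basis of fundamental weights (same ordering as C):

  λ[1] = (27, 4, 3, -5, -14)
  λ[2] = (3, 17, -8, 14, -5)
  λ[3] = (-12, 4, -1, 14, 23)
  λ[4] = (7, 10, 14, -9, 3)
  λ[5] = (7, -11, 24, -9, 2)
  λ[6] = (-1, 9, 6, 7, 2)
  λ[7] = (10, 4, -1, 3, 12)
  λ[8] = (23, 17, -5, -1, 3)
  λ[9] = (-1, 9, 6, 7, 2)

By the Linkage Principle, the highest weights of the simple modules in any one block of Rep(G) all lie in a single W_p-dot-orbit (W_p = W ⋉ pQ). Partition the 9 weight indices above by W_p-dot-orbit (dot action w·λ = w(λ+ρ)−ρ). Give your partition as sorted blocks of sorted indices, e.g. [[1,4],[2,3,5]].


A_5 Cartan matrix, 5 simple roots permuted; ρ=(1,1,1,1,1).

λ_j+ρ reflected into Ā_29 (⟨·,θ^∨⟩≤29); 5-tuples as given:

  1: (11, 1, 0, 4, 9)
  2: (0, 10, 7, 8, 3)
  3: (11, 1, 0, 4, 9)
  4: (0, 10, 7, 8, 3)
  5: (0, 10, 7, 8, 3)
  6: (0, 10, 7, 8, 3)
  7: (11, 1, 0, 4, 9)
  8: (11, 1, 0, 4, 9)
  9: (0, 10, 7, 8, 3)

Grouping the 9 weights by Ā_29-representative: 2 linkage classes.

[[1, 3, 7, 8], [2, 4, 5, 6, 9]]


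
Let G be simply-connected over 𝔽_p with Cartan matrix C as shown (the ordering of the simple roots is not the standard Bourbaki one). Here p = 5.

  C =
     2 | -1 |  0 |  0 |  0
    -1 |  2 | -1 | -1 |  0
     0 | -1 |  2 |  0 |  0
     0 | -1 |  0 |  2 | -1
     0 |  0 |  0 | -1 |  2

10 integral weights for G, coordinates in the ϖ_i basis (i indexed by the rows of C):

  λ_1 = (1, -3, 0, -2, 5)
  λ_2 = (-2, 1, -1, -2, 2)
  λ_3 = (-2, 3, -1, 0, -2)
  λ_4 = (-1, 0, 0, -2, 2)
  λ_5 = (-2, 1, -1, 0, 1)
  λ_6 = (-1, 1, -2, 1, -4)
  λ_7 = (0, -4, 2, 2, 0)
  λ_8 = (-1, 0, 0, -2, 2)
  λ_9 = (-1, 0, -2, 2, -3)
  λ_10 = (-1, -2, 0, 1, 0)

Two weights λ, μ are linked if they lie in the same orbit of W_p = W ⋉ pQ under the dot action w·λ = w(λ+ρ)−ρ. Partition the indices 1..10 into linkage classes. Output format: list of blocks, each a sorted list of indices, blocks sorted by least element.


Type D_5, rank 5, |W|=1920; reorder rows/cols to standard.

Alcove-folded reps (p=5, 10 weights, presented ϖ-order):

  1: (1, 0, 0, 1, 2) · 2: (1, 0, 0, 1, 2) · 3: (1, 0, 0, 1, 2) · 4: (0, 0, 1, 1, 2) · 5: (1, 0, 0, 1, 1) · 6: (0, 0, 1, 1, 2) · 7: (2, 1, 0, 0, 1) · 8: (0, 0, 1, 1, 2) · 9: (0, 0, 1, 1, 2) · 10: (1, 0, 0, 1, 1)

4 distinct reps among the 10 weights ⇒ 4 W_5-linkage classes:

[[1, 2, 3], [4, 6, 8, 9], [5, 10], [7]]


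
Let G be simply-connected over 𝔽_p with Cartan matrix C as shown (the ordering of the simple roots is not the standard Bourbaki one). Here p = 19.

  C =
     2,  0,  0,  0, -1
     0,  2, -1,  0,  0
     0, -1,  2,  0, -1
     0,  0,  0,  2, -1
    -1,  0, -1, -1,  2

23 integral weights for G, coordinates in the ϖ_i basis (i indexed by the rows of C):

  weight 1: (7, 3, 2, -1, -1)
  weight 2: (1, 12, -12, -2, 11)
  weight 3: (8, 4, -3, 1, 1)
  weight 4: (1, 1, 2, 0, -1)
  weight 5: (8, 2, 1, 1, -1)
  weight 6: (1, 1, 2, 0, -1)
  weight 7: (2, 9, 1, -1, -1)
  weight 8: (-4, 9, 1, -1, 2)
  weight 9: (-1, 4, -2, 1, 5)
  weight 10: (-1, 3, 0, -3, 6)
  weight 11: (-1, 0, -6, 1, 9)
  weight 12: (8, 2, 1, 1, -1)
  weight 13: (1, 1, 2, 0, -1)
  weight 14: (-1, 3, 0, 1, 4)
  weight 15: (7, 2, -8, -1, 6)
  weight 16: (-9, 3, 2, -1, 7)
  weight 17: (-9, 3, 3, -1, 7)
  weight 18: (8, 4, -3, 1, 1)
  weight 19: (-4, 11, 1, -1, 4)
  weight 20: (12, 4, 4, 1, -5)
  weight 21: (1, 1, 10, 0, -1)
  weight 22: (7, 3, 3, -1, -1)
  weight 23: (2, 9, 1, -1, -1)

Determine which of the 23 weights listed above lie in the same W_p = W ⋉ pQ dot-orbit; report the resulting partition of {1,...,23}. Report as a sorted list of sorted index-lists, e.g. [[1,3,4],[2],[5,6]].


Root system D_5: the 5×5 matrix C matches after relabeling.

Alcove-folded reps (p=19, 23 weights, presented ϖ-order):

  λ_1+ρ ↦ (8, 4, 3, 0, 0);  λ_2+ρ ↦ (2, 2, 3, 1, 0);  λ_3+ρ ↦ (9, 3, 2, 2, 0);  λ_4+ρ ↦ (2, 2, 3, 1, 0);  λ_5+ρ ↦ (9, 3, 2, 2, 0);  λ_6+ρ ↦ (2, 2, 3, 1, 0);  λ_7+ρ ↦ (3, 10, 2, 0, 0);  λ_8+ρ ↦ (3, 10, 2, 0, 0);  λ_9+ρ ↦ (0, 4, 1, 2, 5);  λ_10+ρ ↦ (0, 4, 1, 2, 5);  λ_11+ρ ↦ (0, 4, 1, 2, 5);  λ_12+ρ ↦ (9, 3, 2, 2, 0);  λ_13+ρ ↦ (2, 2, 3, 1, 0);  λ_14+ρ ↦ (0, 4, 1, 2, 5);  λ_15+ρ ↦ (8, 4, 3, 0, 0);  λ_16+ρ ↦ (8, 4, 3, 0, 0);  λ_17+ρ ↦ (8, 4, 3, 0, 0);  λ_18+ρ ↦ (9, 3, 2, 2, 0);  λ_19+ρ ↦ (3, 10, 2, 0, 0);  λ_20+ρ ↦ (9, 3, 2, 2, 0);  λ_21+ρ ↦ (2, 2, 3, 1, 0);  λ_22+ρ ↦ (8, 4, 3, 0, 0);  λ_23+ρ ↦ (3, 10, 2, 0, 0)

Grouping the 23 weights by Ā_19-representative: 5 linkage classes.

[[1, 15, 16, 17, 22], [2, 4, 6, 13, 21], [3, 5, 12, 18, 20], [7, 8, 19, 23], [9, 10, 11, 14]]


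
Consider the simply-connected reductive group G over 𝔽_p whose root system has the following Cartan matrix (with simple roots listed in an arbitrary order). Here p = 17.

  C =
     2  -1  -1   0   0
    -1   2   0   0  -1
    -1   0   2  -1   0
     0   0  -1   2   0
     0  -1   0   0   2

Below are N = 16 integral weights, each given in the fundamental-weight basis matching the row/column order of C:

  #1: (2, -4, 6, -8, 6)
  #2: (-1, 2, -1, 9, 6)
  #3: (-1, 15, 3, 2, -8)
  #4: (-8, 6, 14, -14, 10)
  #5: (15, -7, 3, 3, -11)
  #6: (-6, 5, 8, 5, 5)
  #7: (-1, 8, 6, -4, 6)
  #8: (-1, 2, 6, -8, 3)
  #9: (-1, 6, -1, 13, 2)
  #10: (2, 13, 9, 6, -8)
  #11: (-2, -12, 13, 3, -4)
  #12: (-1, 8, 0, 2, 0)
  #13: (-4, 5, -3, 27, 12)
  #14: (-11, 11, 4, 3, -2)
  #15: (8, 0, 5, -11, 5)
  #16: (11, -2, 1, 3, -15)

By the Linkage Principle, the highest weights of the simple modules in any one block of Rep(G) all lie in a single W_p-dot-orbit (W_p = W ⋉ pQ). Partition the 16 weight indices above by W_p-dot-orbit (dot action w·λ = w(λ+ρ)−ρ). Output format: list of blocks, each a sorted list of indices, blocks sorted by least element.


Type A_5, rank 5, |W|=720; reorder rows/cols to standard.

Ā_17 reps of the 16 weights (A_5, coords as presented):

  [1] (0, 3, 0, 7, 4)
  [2] (0, 3, 0, 7, 4)
  [3] (0, 9, 1, 3, 1)
  [4] (2, 0, 4, 1, 2)
  [5] (0, 9, 1, 3, 1)
  [6] (5, 1, 4, 1, 1)
  [7] (0, 9, 1, 3, 1)
  [8] (0, 3, 0, 7, 4)
  [9] (0, 3, 0, 7, 4)
  [10] (0, 3, 0, 7, 4)
  [11] (2, 11, 1, 2, 0)
  [12] (0, 9, 1, 3, 1)
  [13] (1, 2, 2, 6, 1)
  [14] (5, 1, 4, 1, 1)
  [15] (5, 1, 4, 1, 1)
  [16] (2, 11, 1, 2, 0)

6 distinct reps among the 16 weights ⇒ 6 W_17-linkage classes:

[[1, 2, 8, 9, 10], [3, 5, 7, 12], [4], [6, 14, 15], [11, 16], [13]]


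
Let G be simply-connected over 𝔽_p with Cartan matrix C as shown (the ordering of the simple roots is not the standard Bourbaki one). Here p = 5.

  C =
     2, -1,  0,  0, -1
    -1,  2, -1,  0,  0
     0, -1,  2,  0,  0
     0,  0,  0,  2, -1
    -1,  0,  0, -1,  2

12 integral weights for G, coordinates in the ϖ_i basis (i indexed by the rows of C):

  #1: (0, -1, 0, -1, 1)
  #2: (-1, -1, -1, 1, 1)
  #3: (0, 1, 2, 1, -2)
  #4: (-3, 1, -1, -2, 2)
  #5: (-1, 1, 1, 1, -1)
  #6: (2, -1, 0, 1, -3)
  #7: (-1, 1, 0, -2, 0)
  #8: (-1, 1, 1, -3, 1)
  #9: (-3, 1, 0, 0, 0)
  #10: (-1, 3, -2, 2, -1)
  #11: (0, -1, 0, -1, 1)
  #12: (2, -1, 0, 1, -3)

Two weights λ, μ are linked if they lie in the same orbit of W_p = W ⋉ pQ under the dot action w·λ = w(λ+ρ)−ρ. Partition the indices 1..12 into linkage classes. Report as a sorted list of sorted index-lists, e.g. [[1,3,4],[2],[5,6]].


Type A_5, rank 5, |W|=720; reorder rows/cols to standard.

Alcove-folded reps (p=5, 12 weights, presented ϖ-order):

  λ_1 → (1, 0, 1, 0, 2)
  λ_2 → (0, 0, 0, 2, 2)
  λ_3 → (0, 2, 1, 1, 0)
  λ_4 → (2, 0, 0, 1, 0)
  λ_5 → (0, 2, 1, 1, 0)
  λ_6 → (1, 0, 1, 0, 2)
  λ_7 → (0, 2, 1, 1, 0)
  λ_8 → (0, 2, 1, 1, 0)
  λ_9 → (1, 0, 1, 0, 1)
  λ_10 → (0, 2, 1, 1, 0)
  λ_11 → (1, 0, 1, 0, 2)
  λ_12 → (1, 0, 1, 0, 2)

Partition of {1..12} into 5 W_5-dot-orbits:

[[1, 6, 11, 12], [2], [3, 5, 7, 8, 10], [4], [9]]


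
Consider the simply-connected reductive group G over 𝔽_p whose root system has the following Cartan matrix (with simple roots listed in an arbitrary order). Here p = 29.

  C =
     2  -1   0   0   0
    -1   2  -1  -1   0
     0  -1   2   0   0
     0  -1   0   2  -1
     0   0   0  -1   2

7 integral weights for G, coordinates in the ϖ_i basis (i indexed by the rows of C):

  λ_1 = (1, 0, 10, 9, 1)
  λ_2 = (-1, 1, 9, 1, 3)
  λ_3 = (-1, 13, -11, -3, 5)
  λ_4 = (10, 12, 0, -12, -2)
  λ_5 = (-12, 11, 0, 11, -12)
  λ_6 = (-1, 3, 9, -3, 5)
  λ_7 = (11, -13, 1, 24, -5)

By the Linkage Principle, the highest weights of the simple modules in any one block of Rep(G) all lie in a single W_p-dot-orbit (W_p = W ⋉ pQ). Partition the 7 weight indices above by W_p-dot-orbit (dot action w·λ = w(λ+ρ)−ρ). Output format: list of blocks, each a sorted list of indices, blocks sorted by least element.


Cartan matrix: type D_5 (|W|=1920); un-permuting the 5 rows.

Folding the 7 weights λ_j+ρ into Ā_29 (reps in the given 5-coord order):

  [1] (2, 1, 11, 2, 2)
  [2] (0, 2, 10, 2, 4)
  [3] (0, 2, 10, 2, 4)
  [4] (11, 1, 1, 1, 11)
  [5] (11, 1, 1, 1, 11)
  [6] (0, 2, 10, 2, 4)
  [7] (0, 2, 10, 2, 4)

Partition of {1..7} into 3 W_29-dot-orbits:

[[1], [2, 3, 6, 7], [4, 5]]


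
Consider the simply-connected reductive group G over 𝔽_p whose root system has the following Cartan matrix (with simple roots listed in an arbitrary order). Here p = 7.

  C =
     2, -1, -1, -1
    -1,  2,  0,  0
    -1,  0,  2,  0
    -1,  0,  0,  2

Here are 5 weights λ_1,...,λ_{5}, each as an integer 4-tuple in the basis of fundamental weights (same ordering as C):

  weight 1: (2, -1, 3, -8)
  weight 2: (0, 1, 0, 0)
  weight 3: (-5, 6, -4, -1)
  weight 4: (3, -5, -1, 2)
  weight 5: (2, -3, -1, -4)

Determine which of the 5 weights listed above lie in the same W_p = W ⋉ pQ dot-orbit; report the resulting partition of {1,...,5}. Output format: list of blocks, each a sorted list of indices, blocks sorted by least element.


C ↔ D_4 under row/col permutation; |W(D_4)| = 192.

Each λ_j+ρ reduced to Ā_7; 4-tuples below use C's row order:

  λ_1+ρ ↦ (0, 4, 0, 3)
  λ_2+ρ ↦ (1, 2, 1, 1)
  λ_3+ρ ↦ (0, 4, 0, 3)
  λ_4+ρ ↦ (0, 4, 0, 3)
  λ_5+ρ ↦ (0, 0, 2, 1)

Partition of {1..5} into 3 W_7-dot-orbits:

[[1, 3, 4], [2], [5]]


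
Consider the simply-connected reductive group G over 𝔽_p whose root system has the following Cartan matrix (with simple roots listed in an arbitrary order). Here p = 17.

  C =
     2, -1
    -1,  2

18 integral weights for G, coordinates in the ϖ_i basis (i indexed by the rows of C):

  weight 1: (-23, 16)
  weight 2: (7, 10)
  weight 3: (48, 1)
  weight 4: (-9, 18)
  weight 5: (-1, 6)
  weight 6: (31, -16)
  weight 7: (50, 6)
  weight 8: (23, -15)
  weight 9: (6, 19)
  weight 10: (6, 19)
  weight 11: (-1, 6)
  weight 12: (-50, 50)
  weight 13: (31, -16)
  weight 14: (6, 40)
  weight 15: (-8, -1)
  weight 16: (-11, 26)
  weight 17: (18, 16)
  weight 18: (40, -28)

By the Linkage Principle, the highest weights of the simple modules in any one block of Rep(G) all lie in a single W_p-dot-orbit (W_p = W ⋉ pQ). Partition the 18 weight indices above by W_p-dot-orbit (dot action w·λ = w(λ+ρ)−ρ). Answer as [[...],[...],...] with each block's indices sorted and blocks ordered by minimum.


Type A_2, rank 2, |W|=6; reorder rows/cols to standard.

Each λ_j+ρ reduced to Ā_17; 2-tuples below use C's row order:

    1: (12, 0)
    2: (6, 9)
    3: (2, 0)
    4: (6, 9)
    5: (0, 7)
    6: (2, 0)
    7: (0, 7)
    8: (3, 7)
    9: (3, 7)
    10: (3, 7)
    11: (0, 7)
    12: (2, 0)
    13: (2, 0)
    14: (3, 7)
    15: (0, 7)
    16: (0, 7)
    17: (2, 0)
    18: (3, 7)

These 18 weights hit 5 W_17-dot-orbits; sizes (1, 2, 5, 5, 5):

[[1], [2, 4], [3, 6, 12, 13, 17], [5, 7, 11, 15, 16], [8, 9, 10, 14, 18]]


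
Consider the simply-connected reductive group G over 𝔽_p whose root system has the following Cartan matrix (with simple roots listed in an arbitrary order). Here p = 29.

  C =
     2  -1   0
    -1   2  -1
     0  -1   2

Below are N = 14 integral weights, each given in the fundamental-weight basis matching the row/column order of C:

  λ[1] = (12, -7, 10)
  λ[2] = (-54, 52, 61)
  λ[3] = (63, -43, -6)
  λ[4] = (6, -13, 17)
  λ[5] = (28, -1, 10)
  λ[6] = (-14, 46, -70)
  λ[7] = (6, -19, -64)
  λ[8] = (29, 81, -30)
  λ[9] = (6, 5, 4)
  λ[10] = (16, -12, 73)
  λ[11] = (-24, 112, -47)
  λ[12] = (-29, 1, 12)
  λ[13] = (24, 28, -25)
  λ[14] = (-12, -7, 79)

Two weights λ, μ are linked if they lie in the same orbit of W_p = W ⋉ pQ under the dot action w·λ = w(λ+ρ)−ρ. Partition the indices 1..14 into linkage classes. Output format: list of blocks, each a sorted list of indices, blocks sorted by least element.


Cartan matrix: type A_3 (|W|=24); un-permuting the 3 rows.

Alcove-folded reps (p=29, 14 weights, presented ϖ-order):

    [1] (7, 6, 5)
    [2] (0, 4, 1)
    [3] (5, 7, 6)
    [4] (5, 7, 6)
    [5] (18, 0, 0)
    [6] (7, 6, 5)
    [7] (7, 6, 5)
    [8] (0, 4, 1)
    [9] (7, 6, 5)
    [10] (5, 7, 6)
    [11] (14, 3, 3)
    [12] (2, 13, 13)
    [13] (0, 4, 1)
    [14] (5, 7, 6)

6 distinct reps among the 14 weights ⇒ 6 W_29-linkage classes:

[[1, 6, 7, 9], [2, 8, 13], [3, 4, 10, 14], [5], [11], [12]]


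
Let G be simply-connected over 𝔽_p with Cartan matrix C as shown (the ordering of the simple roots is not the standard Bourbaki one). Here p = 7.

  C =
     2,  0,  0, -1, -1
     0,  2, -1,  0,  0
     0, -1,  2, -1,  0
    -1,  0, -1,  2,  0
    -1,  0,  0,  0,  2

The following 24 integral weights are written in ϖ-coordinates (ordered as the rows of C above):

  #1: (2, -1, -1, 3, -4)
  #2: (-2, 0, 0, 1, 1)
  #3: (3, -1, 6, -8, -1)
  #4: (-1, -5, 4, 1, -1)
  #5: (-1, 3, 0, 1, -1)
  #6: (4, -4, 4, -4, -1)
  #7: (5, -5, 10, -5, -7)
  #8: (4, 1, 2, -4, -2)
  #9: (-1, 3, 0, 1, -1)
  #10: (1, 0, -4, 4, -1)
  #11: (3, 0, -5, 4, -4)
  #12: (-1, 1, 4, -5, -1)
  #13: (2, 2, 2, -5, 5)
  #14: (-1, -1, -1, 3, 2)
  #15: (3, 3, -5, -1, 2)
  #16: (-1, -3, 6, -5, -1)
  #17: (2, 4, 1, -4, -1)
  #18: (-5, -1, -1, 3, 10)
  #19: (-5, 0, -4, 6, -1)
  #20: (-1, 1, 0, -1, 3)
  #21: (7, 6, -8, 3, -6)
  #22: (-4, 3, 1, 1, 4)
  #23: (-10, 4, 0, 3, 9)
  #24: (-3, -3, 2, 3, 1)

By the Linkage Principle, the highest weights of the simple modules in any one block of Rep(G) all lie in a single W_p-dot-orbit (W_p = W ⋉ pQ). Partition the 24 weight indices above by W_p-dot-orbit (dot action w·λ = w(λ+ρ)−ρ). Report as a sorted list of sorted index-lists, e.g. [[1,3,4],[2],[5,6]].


C ↔ A_5 under row/col permutation; |W(A_5)| = 720.

W_7-reps of the 24 weights in Ā_7 (same 5-coord order as C):

    λ_1+ρ ↦ (0, 0, 0, 4, 3)
    λ_2+ρ ↦ (1, 1, 1, 1, 1)
    λ_3+ρ ↦ (0, 0, 0, 4, 3)
    λ_4+ρ ↦ (0, 4, 1, 2, 0)
    λ_5+ρ ↦ (0, 4, 1, 2, 0)
    λ_6+ρ ↦ (2, 2, 1, 2, 0)
    λ_7+ρ ↦ (0, 2, 1, 0, 4)
    λ_8+ρ ↦ (1, 2, 0, 3, 1)
    λ_9+ρ ↦ (0, 4, 1, 2, 0)
    λ_10+ρ ↦ (2, 2, 1, 2, 0)
    λ_11+ρ ↦ (1, 1, 1, 1, 1)
    λ_12+ρ ↦ (0, 2, 1, 0, 4)
    λ_13+ρ ↦ (1, 1, 1, 1, 1)
    λ_14+ρ ↦ (0, 0, 0, 4, 3)
    λ_15+ρ ↦ (0, 0, 0, 4, 3)
    λ_16+ρ ↦ (0, 2, 1, 0, 4)
    λ_17+ρ ↦ (0, 4, 1, 2, 0)
    λ_18+ρ ↦ (0, 0, 0, 4, 3)
    λ_19+ρ ↦ (0, 2, 1, 0, 4)
    λ_20+ρ ↦ (0, 2, 1, 0, 4)
    λ_21+ρ ↦ (0, 4, 1, 2, 0)
    λ_22+ρ ↦ (1, 1, 1, 1, 1)
    λ_23+ρ ↦ (1, 1, 1, 1, 1)
    λ_24+ρ ↦ (2, 2, 1, 2, 0)

Linkage partition of the 24 weights (6 classes, p=7):

[[1, 3, 14, 15, 18], [2, 11, 13, 22, 23], [4, 5, 9, 17, 21], [6, 10, 24], [7, 12, 16, 19, 20], [8]]


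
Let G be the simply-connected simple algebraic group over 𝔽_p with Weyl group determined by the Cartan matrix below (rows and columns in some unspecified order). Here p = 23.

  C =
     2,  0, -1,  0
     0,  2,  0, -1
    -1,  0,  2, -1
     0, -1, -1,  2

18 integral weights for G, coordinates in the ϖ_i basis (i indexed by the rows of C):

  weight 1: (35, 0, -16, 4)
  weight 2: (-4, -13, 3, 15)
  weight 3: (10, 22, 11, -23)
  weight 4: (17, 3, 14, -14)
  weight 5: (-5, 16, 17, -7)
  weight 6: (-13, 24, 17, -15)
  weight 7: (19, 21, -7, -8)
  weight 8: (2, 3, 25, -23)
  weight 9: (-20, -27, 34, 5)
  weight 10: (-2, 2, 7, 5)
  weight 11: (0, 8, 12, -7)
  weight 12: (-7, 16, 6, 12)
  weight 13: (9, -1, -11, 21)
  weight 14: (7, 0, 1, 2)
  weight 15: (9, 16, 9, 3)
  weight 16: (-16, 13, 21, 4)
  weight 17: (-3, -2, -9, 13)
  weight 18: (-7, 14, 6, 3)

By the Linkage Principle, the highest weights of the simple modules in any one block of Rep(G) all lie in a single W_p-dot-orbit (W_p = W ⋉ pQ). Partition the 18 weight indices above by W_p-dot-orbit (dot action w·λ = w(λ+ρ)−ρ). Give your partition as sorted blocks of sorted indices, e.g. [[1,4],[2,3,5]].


Cartan matrix: type A_4 (|W|=120); un-permuting the 4 rows.

Ā_23 reps of the 18 weights (A_4, coords as presented):

  λ_1 → (8, 1, 2, 3);  λ_2 → (3, 12, 1, 4);  λ_3 → (0, 0, 10, 12);  λ_4 → (8, 1, 2, 3);  λ_5 → (2, 5, 6, 6);  λ_6 → (2, 5, 6, 6);  λ_7 → (1, 3, 7, 6);  λ_8 → (3, 12, 1, 4);  λ_9 → (3, 12, 1, 4);  λ_10 → (1, 3, 7, 6);  λ_11 → (1, 3, 7, 6);  λ_12 → (1, 3, 7, 6);  λ_13 → (0, 0, 10, 12);  λ_14 → (8, 1, 2, 3);  λ_15 → (8, 1, 2, 3);  λ_16 → (3, 4, 4, 1);  λ_17 → (8, 1, 2, 3);  λ_18 → (3, 12, 1, 4)

Partition of {1..18} into 6 W_23-dot-orbits:

[[1, 4, 14, 15, 17], [2, 8, 9, 18], [3, 13], [5, 6], [7, 10, 11, 12], [16]]


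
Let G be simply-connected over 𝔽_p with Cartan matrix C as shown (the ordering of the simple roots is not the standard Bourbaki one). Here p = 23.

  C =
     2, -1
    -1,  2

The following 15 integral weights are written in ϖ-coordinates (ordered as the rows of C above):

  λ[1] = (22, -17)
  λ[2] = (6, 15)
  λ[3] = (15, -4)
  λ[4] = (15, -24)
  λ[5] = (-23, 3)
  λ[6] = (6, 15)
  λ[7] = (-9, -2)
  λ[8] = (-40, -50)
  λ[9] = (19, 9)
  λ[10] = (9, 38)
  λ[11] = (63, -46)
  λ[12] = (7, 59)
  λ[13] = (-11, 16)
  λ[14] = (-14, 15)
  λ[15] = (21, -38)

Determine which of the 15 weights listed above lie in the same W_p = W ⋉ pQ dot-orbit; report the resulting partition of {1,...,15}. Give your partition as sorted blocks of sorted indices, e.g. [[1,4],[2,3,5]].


Dynkin diagram of C (from the 2 off-diagonal −1 entries): A_2.

λ_j+ρ reflected into Ā_23 (⟨·,θ^∨⟩≤23); 2-tuples as given:

  λ_1 → (7, 16) · λ_2 → (7, 16) · λ_3 → (13, 3) · λ_4 → (7, 16) · λ_5 → (4, 18) · λ_6 → (7, 16) · λ_7 → (1, 8) · λ_8 → (4, 3) · λ_9 → (13, 3) · λ_10 → (13, 3) · λ_11 → (4, 18) · λ_12 → (1, 8) · λ_13 → (10, 7) · λ_14 → (13, 3) · λ_15 → (1, 8)

The 15 indices split into 6 linkage classes (same alcove rep ⇔ same W_23-dot-orbit):

[[1, 2, 4, 6], [3, 9, 10, 14], [5, 11], [7, 12, 15], [8], [13]]


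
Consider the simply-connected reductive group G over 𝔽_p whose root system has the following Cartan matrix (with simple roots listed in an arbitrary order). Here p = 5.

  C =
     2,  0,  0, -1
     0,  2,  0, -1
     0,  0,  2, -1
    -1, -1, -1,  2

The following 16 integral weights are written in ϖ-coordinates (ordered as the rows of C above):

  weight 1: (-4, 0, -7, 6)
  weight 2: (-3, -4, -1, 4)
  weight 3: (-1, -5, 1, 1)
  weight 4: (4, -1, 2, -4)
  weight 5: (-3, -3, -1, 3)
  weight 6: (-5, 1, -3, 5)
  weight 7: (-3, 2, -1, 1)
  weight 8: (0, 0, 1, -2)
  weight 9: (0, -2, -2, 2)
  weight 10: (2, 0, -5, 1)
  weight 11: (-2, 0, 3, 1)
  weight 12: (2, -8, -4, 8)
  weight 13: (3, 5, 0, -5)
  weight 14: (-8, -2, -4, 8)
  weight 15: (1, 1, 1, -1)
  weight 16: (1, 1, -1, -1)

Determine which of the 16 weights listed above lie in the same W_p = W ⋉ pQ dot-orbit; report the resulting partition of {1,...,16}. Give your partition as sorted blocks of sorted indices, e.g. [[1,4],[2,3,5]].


C ↔ D_4 under row/col permutation; |W(D_4)| = 192.

λ_j+ρ reflected into Ā_5 (⟨·,θ^∨⟩≤5); 4-tuples as given:

  λ_1+ρ ↦ (1, 1, 2, 0) · λ_2+ρ ↦ (2, 3, 0, 0) · λ_3+ρ ↦ (2, 2, 0, 0) · λ_4+ρ ↦ (2, 3, 0, 0) · λ_5+ρ ↦ (2, 2, 0, 0) · λ_6+ρ ↦ (1, 1, 1, 1) · λ_7+ρ ↦ (2, 3, 0, 0) · λ_8+ρ ↦ (0, 0, 1, 1) · λ_9+ρ ↦ (1, 1, 1, 1) · λ_10+ρ ↦ (1, 1, 2, 0) · λ_11+ρ ↦ (1, 1, 2, 0) · λ_12+ρ ↦ (1, 1, 1, 1) · λ_13+ρ ↦ (1, 1, 2, 0) · λ_14+ρ ↦ (1, 1, 1, 1) · λ_15+ρ ↦ (1, 1, 1, 1) · λ_16+ρ ↦ (2, 2, 0, 0)

Grouping the 16 weights by Ā_5-representative: 5 linkage classes.

[[1, 10, 11, 13], [2, 4, 7], [3, 5, 16], [6, 9, 12, 14, 15], [8]]


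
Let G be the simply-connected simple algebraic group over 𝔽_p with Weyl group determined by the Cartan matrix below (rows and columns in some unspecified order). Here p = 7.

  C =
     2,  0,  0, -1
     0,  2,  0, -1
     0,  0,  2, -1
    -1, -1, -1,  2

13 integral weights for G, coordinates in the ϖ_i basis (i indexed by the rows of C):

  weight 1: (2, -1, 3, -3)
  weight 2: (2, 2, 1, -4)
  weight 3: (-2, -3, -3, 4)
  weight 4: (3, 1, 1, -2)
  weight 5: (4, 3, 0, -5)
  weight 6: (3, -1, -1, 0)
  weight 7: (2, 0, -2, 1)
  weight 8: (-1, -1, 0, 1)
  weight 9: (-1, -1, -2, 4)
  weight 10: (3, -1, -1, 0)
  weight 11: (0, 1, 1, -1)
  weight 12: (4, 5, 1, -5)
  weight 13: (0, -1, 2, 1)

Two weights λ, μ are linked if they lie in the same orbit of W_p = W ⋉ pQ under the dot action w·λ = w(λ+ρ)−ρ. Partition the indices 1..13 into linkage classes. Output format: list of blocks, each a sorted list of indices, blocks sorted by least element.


Cartan matrix: type D_4 (|W|=192); un-permuting the 4 rows.

W_7-reps of the 13 weights in Ā_7 (same 4-coord order as C):

  1: (1, 2, 2, 0) · 2: (0, 0, 1, 2) · 3: (1, 2, 2, 0) · 4: (3, 1, 1, 1) · 5: (1, 0, 3, 1) · 6: (4, 0, 0, 1) · 7: (3, 1, 1, 1) · 8: (0, 0, 1, 2) · 9: (0, 0, 1, 2) · 10: (4, 0, 0, 1) · 11: (1, 2, 2, 0) · 12: (1, 2, 2, 0) · 13: (1, 0, 3, 1)

The 13 indices split into 5 linkage classes (same alcove rep ⇔ same W_7-dot-orbit):

[[1, 3, 11, 12], [2, 8, 9], [4, 7], [5, 13], [6, 10]]


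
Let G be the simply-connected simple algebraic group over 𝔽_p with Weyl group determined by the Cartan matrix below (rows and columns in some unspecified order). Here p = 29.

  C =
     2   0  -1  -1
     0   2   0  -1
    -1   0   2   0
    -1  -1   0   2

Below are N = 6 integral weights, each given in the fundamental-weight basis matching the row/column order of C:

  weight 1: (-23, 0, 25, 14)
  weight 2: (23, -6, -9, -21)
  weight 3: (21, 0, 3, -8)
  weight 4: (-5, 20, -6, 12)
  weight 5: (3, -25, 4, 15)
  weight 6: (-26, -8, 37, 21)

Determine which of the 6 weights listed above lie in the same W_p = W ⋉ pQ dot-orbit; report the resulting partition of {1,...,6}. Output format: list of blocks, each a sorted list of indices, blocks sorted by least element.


Root system A_4: the 4×4 matrix C matches after relabeling.

λ_j+ρ reflected into Ā_29 (⟨·,θ^∨⟩≤29); 4-tuples as given:

    λ_1+ρ ↦ (15, 6, 4, 1)
    λ_2+ρ ↦ (4, 16, 1, 4)
    λ_3+ρ ↦ (15, 6, 4, 1)
    λ_4+ρ ↦ (4, 16, 1, 4)
    λ_5+ρ ↦ (4, 16, 1, 4)
    λ_6+ρ ↦ (15, 6, 4, 1)

2 distinct reps among the 6 weights ⇒ 2 W_29-linkage classes:

[[1, 3, 6], [2, 4, 5]]


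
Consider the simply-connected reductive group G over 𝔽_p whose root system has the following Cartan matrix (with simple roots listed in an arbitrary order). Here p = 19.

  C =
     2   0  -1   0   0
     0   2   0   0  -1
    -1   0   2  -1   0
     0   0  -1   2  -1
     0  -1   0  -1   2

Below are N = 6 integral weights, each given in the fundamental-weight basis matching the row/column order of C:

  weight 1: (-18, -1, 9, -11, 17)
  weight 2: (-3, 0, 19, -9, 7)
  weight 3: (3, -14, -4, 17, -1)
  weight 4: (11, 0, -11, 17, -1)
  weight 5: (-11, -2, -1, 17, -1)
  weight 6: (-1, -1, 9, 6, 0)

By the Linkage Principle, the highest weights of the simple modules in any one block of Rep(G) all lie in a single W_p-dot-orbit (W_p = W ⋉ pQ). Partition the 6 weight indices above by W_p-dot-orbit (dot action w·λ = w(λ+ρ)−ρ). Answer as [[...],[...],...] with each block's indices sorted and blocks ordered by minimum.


Type A_5, rank 5, |W|=720; reorder rows/cols to standard.

Alcove-folded reps (p=19, 6 weights, presented ϖ-order):

    [1] (0, 0, 10, 7, 1)
    [2] (0, 0, 10, 7, 1)
    [3] (1, 0, 3, 2, 13)
    [4] (0, 0, 10, 7, 1)
    [5] (0, 0, 10, 7, 1)
    [6] (0, 0, 10, 7, 1)

2 distinct reps among the 6 weights ⇒ 2 W_19-linkage classes:

[[1, 2, 4, 5, 6], [3]]


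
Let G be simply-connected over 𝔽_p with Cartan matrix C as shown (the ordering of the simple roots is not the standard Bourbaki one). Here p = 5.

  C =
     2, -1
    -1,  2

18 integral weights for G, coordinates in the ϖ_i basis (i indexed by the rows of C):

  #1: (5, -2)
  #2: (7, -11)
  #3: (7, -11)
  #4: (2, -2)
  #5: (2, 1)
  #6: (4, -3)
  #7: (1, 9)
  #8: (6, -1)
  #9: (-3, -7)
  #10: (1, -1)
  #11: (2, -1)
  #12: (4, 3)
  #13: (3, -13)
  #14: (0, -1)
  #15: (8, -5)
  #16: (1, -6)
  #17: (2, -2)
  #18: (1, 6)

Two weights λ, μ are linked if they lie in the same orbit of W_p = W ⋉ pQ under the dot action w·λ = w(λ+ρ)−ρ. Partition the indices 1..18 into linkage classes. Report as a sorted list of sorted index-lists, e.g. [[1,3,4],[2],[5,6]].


Cartan matrix: type A_2 (|W|=6); un-permuting the 2 rows.

Ā_5 reps of the 18 weights (A_2, coords as presented):

    1: (4, 0)
    2: (3, 0)
    3: (3, 0)
    4: (2, 1)
    5: (3, 2)
    6: (3, 2)
    7: (3, 2)
    8: (3, 2)
    9: (2, 1)
    10: (2, 0)
    11: (3, 0)
    12: (1, 0)
    13: (2, 1)
    14: (1, 0)
    15: (1, 0)
    16: (3, 2)
    17: (2, 1)
    18: (2, 1)

Partition of {1..18} into 6 W_5-dot-orbits:

[[1], [2, 3, 11], [4, 9, 13, 17, 18], [5, 6, 7, 8, 16], [10], [12, 14, 15]]


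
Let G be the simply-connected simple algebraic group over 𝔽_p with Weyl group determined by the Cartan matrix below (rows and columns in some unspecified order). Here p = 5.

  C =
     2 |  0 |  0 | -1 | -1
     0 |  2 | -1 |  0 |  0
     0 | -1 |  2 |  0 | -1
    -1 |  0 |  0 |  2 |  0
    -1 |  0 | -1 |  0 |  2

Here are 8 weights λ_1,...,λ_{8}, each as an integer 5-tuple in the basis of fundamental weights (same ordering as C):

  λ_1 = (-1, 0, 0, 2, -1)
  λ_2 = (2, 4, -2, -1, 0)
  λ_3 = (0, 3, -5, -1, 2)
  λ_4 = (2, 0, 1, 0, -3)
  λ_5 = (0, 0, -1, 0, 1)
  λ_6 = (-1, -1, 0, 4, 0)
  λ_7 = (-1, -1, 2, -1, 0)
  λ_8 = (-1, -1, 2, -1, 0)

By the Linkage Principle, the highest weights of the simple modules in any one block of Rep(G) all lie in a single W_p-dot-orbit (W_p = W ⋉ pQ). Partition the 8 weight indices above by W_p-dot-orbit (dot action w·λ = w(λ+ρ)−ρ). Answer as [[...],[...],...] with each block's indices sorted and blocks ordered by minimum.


A_5 Cartan matrix, 5 simple roots permuted; ρ=(1,1,1,1,1).

Each λ_j+ρ reduced to Ā_5; 5-tuples below use C's row order:

    1: (0, 1, 1, 3, 0)
    2: (0, 1, 1, 3, 0)
    3: (0, 0, 3, 0, 1)
    4: (1, 1, 0, 1, 2)
    5: (1, 1, 0, 1, 2)
    6: (0, 1, 1, 3, 0)
    7: (0, 0, 3, 0, 1)
    8: (0, 0, 3, 0, 1)

The 8 indices split into 3 linkage classes (same alcove rep ⇔ same W_5-dot-orbit):

[[1, 2, 6], [3, 7, 8], [4, 5]]


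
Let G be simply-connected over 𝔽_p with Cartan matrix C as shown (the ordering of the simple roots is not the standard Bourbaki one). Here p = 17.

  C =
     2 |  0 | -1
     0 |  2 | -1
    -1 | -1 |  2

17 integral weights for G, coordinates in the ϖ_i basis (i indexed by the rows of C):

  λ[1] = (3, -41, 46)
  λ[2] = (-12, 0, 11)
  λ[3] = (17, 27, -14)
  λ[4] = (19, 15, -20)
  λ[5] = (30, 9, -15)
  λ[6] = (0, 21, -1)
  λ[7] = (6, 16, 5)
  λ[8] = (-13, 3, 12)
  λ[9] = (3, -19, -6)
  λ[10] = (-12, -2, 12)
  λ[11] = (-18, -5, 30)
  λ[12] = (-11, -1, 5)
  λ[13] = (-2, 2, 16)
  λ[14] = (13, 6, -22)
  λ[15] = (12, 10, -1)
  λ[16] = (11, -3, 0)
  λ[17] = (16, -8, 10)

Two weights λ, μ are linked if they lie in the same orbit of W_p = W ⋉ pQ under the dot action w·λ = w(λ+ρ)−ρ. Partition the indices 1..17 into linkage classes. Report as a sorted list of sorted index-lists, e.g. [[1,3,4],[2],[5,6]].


A_3 Cartan matrix, 3 simple roots permuted; ρ=(1,1,1).

W_17-reps of the 17 weights in Ā_17 (same 3-coord order as C):

    λ_1 → (6, 4, 0)
    λ_2 → (11, 1, 1)
    λ_3 → (11, 1, 1)
    λ_4 → (2, 0, 14)
    λ_5 → (3, 10, 0)
    λ_6 → (0, 11, 5)
    λ_7 → (6, 4, 0)
    λ_8 → (12, 4, 1)
    λ_9 → (11, 1, 1)
    λ_10 → (11, 1, 1)
    λ_11 → (3, 10, 0)
    λ_12 → (6, 4, 0)
    λ_13 → (2, 0, 14)
    λ_14 → (3, 10, 0)
    λ_15 → (6, 4, 0)
    λ_16 → (11, 1, 1)
    λ_17 → (6, 4, 0)

Linkage partition of the 17 weights (6 classes, p=17):

[[1, 7, 12, 15, 17], [2, 3, 9, 10, 16], [4, 13], [5, 11, 14], [6], [8]]


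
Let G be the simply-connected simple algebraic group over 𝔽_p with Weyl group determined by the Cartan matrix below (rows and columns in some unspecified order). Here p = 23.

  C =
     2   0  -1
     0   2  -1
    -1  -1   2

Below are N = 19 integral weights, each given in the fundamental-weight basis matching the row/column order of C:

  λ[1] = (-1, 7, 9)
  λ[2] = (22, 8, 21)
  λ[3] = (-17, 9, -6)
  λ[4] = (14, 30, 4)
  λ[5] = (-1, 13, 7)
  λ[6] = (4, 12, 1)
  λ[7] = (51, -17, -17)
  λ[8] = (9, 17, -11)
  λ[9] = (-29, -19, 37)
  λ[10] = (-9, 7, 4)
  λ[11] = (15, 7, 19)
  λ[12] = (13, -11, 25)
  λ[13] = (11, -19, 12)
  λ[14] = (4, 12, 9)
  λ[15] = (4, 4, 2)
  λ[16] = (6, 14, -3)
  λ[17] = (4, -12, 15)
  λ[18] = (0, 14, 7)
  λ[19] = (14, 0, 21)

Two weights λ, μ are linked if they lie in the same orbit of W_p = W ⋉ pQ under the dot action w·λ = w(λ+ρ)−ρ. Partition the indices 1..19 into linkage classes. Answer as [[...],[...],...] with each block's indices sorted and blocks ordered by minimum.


A_3 Cartan matrix, 3 simple roots permuted; ρ=(1,1,1).

Folding the 19 weights λ_j+ρ into Ā_23 (reps in the given 3-coord order):

  λ_1+ρ ↦ (0, 8, 10);  λ_2+ρ ↦ (0, 14, 8);  λ_3+ρ ↦ (5, 11, 5);  λ_4+ρ ↦ (5, 5, 3);  λ_5+ρ ↦ (0, 14, 8);  λ_6+ρ ↦ (5, 13, 2);  λ_7+ρ ↦ (3, 7, 6);  λ_8+ρ ↦ (0, 8, 10);  λ_9+ρ ↦ (5, 5, 3);  λ_10+ρ ↦ (5, 5, 3);  λ_11+ρ ↦ (5, 13, 2);  λ_12+ρ ↦ (3, 7, 6);  λ_13+ρ ↦ (5, 11, 5);  λ_14+ρ ↦ (0, 8, 10);  λ_15+ρ ↦ (5, 5, 3);  λ_16+ρ ↦ (5, 13, 2);  λ_17+ρ ↦ (5, 11, 5);  λ_18+ρ ↦ (0, 14, 8);  λ_19+ρ ↦ (0, 14, 8)

6 distinct reps among the 19 weights ⇒ 6 W_23-linkage classes:

[[1, 8, 14], [2, 5, 18, 19], [3, 13, 17], [4, 9, 10, 15], [6, 11, 16], [7, 12]]


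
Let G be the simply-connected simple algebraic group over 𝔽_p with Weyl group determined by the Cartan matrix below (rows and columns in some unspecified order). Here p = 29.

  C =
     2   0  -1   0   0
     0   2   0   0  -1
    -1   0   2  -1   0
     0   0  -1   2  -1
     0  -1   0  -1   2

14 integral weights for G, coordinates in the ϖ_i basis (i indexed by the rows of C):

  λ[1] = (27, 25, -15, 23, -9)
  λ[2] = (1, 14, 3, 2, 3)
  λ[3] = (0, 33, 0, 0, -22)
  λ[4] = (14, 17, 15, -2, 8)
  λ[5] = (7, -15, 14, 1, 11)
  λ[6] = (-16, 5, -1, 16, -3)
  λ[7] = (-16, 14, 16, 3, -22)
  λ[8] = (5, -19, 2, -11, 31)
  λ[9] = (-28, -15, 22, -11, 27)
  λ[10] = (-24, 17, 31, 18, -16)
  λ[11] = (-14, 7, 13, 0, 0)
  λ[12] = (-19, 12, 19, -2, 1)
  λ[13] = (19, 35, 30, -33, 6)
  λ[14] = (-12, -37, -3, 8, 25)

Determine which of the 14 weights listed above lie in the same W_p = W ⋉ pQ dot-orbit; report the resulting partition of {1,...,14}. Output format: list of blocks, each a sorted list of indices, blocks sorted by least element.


C ↔ A_5 under row/col permutation; |W(A_5)| = 720.

W_29-reps of the 14 weights in Ā_29 (same 5-coord order as C):

  λ_1+ρ ↦ (13, 8, 1, 1, 1) · λ_2+ρ ↦ (2, 15, 4, 3, 4) · λ_3+ρ ↦ (13, 8, 1, 1, 1) · λ_4+ρ ↦ (13, 8, 1, 1, 1) · λ_5+ρ ↦ (0, 4, 15, 0, 2) · λ_6+ρ ↦ (0, 4, 15, 0, 2) · λ_7+ρ ↦ (0, 4, 15, 0, 2) · λ_8+ρ ↦ (2, 15, 4, 3, 4) · λ_9+ρ ↦ (1, 2, 10, 4, 0) · λ_10+ρ ↦ (2, 15, 4, 3, 4) · λ_11+ρ ↦ (13, 8, 1, 1, 1) · λ_12+ρ ↦ (13, 8, 1, 1, 1) · λ_13+ρ ↦ (2, 15, 4, 3, 4) · λ_14+ρ ↦ (2, 15, 4, 3, 4)

Partition of {1..14} into 4 W_29-dot-orbits:

[[1, 3, 4, 11, 12], [2, 8, 10, 13, 14], [5, 6, 7], [9]]
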